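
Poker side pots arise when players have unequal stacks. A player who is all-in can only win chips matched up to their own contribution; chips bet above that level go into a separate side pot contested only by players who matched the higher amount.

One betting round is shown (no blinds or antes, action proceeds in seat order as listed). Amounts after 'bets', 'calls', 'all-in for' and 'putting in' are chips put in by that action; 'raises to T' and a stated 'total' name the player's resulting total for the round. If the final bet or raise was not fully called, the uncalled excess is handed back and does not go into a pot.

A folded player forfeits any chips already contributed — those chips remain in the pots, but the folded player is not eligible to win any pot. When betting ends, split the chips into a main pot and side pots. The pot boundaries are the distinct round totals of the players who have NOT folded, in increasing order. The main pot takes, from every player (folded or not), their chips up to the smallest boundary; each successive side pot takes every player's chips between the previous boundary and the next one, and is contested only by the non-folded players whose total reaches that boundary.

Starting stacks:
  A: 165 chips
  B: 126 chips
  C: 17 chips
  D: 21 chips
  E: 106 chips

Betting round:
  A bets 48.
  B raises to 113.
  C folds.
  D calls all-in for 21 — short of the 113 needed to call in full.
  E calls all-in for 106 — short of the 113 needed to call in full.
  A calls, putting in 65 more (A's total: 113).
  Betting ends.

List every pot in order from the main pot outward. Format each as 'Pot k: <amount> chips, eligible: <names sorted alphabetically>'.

Contributions: A=113, B=113, D=21, E=106
Folded: C
Pot levels (distinct totals of non-folded players): 21, 106, 113
Layer 1-21: 21 each from A, B, D, E = 21*4 = 84 chips; eligible A, B, D, E
Layer 22-106: 85 each from A, B, E = 85*3 = 255 chips; eligible A, B, E
Layer 107-113: 7 each from A, B = 7*2 = 14 chips; eligible A, B

Pot 1: 84 chips, eligible: A, B, D, E
Pot 2: 255 chips, eligible: A, B, E
Pot 3: 14 chips, eligible: A, B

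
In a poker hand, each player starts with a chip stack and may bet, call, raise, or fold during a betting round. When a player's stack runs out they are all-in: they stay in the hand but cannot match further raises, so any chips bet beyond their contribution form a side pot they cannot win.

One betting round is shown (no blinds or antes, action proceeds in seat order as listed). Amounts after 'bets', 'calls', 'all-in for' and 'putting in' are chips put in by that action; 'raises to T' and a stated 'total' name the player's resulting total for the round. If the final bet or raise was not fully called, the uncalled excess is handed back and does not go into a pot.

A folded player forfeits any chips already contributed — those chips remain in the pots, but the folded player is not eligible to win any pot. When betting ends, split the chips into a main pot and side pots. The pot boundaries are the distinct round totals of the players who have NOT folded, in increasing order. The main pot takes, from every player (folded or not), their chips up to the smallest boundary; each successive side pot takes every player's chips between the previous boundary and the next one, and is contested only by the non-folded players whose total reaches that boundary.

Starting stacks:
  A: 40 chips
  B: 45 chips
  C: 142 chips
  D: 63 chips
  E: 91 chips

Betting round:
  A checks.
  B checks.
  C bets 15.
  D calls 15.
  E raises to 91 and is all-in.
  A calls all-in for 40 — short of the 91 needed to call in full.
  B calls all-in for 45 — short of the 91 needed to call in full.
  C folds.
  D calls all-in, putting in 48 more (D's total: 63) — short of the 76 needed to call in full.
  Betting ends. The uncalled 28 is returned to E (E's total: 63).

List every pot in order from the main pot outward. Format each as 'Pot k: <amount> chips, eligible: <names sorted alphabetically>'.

Pot 1: 175 chips, eligible: A, B, D, E
Pot 2: 15 chips, eligible: B, D, E
Pot 3: 36 chips, eligible: D, E

Derivation:
Contributions (after 28 returned to E): A=40, B=45, C=15, D=63, E=63
Folded: C
Pot levels (distinct totals of non-folded players): 40, 45, 63
Layer 1-40: A 40 + B 40 + C 15 + D 40 + E 40 = 175 chips; eligible A, B, D, E
Layer 41-45: 5 each from B, D, E = 5*3 = 15 chips; eligible B, D, E
Layer 46-63: 18 each from D, E = 18*2 = 36 chips; eligible D, E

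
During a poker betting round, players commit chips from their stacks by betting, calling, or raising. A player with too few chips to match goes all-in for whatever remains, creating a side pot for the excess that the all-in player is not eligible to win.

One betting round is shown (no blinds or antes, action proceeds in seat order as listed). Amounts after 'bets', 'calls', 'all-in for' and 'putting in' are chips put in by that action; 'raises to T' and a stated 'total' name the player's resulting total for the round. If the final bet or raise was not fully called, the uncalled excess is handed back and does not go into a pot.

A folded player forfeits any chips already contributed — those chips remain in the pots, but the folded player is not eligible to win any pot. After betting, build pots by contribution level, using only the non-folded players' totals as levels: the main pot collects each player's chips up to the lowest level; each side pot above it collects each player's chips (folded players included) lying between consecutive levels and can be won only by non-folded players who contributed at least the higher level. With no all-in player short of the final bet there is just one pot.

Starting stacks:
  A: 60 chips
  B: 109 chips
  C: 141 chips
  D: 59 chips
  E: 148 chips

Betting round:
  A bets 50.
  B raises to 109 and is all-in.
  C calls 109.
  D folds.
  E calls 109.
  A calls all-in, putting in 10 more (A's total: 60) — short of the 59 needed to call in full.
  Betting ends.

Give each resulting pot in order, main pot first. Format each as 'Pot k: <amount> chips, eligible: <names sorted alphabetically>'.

Pot 1: 240 chips, eligible: A, B, C, E
Pot 2: 147 chips, eligible: B, C, E

Derivation:
Contributions: A=60, B=109, C=109, E=109
Folded: D
Pot levels (distinct totals of non-folded players): 60, 109
Layer 1-60: 60 each from A, B, C, E = 60*4 = 240 chips; eligible A, B, C, E
Layer 61-109: 49 each from B, C, E = 49*3 = 147 chips; eligible B, C, E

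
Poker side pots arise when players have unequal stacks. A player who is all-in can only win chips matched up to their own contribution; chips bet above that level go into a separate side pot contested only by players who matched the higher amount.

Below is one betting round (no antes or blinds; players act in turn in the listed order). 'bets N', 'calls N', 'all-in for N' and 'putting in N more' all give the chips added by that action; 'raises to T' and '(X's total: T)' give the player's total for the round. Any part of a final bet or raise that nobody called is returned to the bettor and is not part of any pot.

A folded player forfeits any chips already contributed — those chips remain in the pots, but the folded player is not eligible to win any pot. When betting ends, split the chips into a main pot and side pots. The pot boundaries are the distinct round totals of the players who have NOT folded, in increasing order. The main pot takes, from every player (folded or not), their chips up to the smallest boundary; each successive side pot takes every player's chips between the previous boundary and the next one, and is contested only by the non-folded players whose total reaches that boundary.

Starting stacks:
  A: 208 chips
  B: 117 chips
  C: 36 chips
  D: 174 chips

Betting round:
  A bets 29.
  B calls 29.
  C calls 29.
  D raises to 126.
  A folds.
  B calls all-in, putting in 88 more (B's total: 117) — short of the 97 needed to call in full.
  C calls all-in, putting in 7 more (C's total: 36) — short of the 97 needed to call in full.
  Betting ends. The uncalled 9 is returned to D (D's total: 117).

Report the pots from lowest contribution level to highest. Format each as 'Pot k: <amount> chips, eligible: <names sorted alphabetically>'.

Pot 1: 137 chips, eligible: B, C, D
Pot 2: 162 chips, eligible: B, D

Derivation:
Contributions (after 9 returned to D): A=29, B=117, C=36, D=117
Folded: A
Pot levels (distinct totals of non-folded players): 36, 117
Layer 1-36: A 29 + B 36 + C 36 + D 36 = 137 chips; eligible B, C, D
Layer 37-117: 81 each from B, D = 81*2 = 162 chips; eligible B, D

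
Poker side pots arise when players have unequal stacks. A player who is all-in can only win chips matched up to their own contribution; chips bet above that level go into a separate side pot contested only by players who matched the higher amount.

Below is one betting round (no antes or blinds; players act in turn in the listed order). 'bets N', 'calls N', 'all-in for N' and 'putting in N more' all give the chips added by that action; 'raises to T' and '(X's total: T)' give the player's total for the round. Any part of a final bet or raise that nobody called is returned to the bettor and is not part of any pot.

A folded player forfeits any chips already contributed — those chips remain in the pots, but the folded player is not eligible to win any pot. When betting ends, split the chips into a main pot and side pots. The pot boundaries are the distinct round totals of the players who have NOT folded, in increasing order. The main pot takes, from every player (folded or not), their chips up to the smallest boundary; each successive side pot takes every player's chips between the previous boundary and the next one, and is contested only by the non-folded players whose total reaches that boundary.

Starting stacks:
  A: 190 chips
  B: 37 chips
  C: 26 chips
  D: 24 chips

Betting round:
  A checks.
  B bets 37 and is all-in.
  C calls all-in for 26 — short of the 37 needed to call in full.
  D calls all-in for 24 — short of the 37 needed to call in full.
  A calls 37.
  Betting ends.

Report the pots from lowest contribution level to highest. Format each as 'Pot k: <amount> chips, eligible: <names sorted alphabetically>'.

Contributions: A=37, B=37, C=26, D=24
Pot levels (distinct totals of non-folded players): 24, 26, 37
Layer 1-24: 24 each from A, B, C, D = 24*4 = 96 chips; eligible A, B, C, D
Layer 25-26: 2 each from A, B, C = 2*3 = 6 chips; eligible A, B, C
Layer 27-37: 11 each from A, B = 11*2 = 22 chips; eligible A, B

Pot 1: 96 chips, eligible: A, B, C, D
Pot 2: 6 chips, eligible: A, B, C
Pot 3: 22 chips, eligible: A, B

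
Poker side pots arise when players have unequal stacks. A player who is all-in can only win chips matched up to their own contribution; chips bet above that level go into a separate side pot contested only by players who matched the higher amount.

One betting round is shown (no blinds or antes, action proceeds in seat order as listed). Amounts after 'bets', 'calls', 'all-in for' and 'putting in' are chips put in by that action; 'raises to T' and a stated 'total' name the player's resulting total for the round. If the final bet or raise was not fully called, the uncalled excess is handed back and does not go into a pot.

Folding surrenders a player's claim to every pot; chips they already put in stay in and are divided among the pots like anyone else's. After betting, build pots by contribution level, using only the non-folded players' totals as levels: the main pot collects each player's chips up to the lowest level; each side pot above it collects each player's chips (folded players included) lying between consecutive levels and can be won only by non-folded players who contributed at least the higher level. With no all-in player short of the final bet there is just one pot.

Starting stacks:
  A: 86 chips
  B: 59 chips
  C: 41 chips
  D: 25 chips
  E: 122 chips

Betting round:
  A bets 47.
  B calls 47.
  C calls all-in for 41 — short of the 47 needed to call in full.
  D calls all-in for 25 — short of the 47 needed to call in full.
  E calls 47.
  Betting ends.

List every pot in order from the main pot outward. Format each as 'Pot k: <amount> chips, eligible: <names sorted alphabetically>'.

Pot 1: 125 chips, eligible: A, B, C, D, E
Pot 2: 64 chips, eligible: A, B, C, E
Pot 3: 18 chips, eligible: A, B, E

Derivation:
Contributions: A=47, B=47, C=41, D=25, E=47
Pot levels (distinct totals of non-folded players): 25, 41, 47
Layer 1-25: 25 each from A, B, C, D, E = 25*5 = 125 chips; eligible A, B, C, D, E
Layer 26-41: 16 each from A, B, C, E = 16*4 = 64 chips; eligible A, B, C, E
Layer 42-47: 6 each from A, B, E = 6*3 = 18 chips; eligible A, B, E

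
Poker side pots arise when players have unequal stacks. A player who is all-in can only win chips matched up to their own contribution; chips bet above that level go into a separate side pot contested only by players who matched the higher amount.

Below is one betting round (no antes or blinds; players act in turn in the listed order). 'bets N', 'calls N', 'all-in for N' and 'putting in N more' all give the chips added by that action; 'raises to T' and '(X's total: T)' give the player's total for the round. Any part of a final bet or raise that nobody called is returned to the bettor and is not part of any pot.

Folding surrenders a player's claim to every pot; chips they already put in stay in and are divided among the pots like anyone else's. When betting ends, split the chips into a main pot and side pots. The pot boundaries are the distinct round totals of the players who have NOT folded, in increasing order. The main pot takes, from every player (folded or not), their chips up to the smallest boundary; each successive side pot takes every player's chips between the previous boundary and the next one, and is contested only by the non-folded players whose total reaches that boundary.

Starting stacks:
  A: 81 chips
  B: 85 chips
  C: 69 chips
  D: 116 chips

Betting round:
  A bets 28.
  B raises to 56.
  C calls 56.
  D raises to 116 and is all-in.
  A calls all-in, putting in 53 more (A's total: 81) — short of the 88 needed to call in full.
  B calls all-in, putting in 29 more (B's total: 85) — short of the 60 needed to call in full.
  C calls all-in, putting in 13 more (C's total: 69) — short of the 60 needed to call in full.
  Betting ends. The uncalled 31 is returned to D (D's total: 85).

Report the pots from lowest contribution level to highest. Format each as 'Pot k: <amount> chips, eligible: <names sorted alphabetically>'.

Contributions (after 31 returned to D): A=81, B=85, C=69, D=85
Pot levels (distinct totals of non-folded players): 69, 81, 85
Layer 1-69: 69 each from A, B, C, D = 69*4 = 276 chips; eligible A, B, C, D
Layer 70-81: 12 each from A, B, D = 12*3 = 36 chips; eligible A, B, D
Layer 82-85: 4 each from B, D = 4*2 = 8 chips; eligible B, D

Pot 1: 276 chips, eligible: A, B, C, D
Pot 2: 36 chips, eligible: A, B, D
Pot 3: 8 chips, eligible: B, D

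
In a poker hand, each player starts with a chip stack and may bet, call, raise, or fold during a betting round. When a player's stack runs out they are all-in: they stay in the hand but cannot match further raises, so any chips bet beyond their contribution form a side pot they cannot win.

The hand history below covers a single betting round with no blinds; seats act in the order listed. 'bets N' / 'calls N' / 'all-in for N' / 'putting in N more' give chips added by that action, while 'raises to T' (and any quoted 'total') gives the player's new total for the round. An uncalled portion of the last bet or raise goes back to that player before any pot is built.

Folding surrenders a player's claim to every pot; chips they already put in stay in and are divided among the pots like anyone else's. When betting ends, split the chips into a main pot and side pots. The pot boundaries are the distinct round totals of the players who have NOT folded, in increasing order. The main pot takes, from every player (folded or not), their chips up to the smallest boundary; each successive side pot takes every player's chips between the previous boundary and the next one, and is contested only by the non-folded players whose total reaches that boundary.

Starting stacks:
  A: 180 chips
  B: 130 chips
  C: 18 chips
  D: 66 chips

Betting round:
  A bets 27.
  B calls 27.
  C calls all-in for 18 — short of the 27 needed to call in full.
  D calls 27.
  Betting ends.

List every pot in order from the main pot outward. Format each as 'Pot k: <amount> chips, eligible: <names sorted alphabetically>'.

Pot 1: 72 chips, eligible: A, B, C, D
Pot 2: 27 chips, eligible: A, B, D

Derivation:
Contributions: A=27, B=27, C=18, D=27
Pot levels (distinct totals of non-folded players): 18, 27
Layer 1-18: 18 each from A, B, C, D = 18*4 = 72 chips; eligible A, B, C, D
Layer 19-27: 9 each from A, B, D = 9*3 = 27 chips; eligible A, B, D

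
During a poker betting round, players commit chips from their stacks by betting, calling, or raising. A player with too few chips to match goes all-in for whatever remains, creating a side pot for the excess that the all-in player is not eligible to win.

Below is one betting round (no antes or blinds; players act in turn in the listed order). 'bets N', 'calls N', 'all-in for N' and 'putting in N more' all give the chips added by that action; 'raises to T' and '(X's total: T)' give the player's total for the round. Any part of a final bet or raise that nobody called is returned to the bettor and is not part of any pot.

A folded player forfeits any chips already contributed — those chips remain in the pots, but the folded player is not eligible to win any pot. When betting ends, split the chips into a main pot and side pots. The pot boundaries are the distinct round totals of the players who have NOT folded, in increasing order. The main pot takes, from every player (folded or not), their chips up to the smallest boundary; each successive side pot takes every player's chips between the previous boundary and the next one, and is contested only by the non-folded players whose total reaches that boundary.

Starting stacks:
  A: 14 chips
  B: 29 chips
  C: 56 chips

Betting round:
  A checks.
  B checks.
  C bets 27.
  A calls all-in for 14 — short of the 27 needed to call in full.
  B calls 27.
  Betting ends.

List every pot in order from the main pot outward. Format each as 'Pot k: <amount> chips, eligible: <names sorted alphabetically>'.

Contributions: A=14, B=27, C=27
Pot levels (distinct totals of non-folded players): 14, 27
Layer 1-14: 14 each from A, B, C = 14*3 = 42 chips; eligible A, B, C
Layer 15-27: 13 each from B, C = 13*2 = 26 chips; eligible B, C

Pot 1: 42 chips, eligible: A, B, C
Pot 2: 26 chips, eligible: B, C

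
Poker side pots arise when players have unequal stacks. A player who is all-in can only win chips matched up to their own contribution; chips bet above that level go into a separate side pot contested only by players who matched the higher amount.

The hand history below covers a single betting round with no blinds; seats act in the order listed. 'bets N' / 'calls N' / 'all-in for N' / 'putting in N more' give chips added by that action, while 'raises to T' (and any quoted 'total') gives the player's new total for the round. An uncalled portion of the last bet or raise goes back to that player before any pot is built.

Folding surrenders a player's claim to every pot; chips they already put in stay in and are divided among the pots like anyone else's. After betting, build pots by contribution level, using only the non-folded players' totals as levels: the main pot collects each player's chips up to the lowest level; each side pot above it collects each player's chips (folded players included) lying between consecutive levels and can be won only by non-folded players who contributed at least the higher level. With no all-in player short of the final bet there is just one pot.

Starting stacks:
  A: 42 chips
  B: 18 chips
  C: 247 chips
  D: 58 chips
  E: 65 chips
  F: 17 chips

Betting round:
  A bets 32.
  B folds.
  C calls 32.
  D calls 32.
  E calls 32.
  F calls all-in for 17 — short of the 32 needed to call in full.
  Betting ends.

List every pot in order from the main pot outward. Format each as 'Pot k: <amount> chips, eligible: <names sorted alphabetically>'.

Contributions: A=32, C=32, D=32, E=32, F=17
Folded: B
Pot levels (distinct totals of non-folded players): 17, 32
Layer 1-17: 17 each from A, C, D, E, F = 17*5 = 85 chips; eligible A, C, D, E, F
Layer 18-32: 15 each from A, C, D, E = 15*4 = 60 chips; eligible A, C, D, E

Pot 1: 85 chips, eligible: A, C, D, E, F
Pot 2: 60 chips, eligible: A, C, D, E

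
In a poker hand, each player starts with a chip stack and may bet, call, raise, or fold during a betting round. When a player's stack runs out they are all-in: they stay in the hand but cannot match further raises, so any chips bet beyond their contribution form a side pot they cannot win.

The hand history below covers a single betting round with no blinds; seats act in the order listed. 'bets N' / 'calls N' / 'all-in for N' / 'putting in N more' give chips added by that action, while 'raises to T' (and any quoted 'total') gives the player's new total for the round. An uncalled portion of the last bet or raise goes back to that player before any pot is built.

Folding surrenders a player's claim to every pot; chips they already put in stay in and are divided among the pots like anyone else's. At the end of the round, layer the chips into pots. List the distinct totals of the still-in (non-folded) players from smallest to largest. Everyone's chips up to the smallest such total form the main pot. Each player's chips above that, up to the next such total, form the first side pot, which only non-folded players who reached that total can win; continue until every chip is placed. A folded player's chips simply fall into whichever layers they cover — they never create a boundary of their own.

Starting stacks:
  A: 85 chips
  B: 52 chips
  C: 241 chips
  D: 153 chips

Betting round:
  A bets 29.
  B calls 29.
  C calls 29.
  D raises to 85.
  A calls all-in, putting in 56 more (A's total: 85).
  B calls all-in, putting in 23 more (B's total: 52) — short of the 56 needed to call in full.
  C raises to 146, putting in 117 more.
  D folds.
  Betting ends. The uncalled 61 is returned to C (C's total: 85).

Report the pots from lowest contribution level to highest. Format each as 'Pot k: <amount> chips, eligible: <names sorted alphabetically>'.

Contributions (after 61 returned to C): A=85, B=52, C=85, D=85
Folded: D
Pot levels (distinct totals of non-folded players): 52, 85
Layer 1-52: 52 each from A, B, C, D = 52*4 = 208 chips; eligible A, B, C
Layer 53-85: 33 each from A, C, D = 33*3 = 99 chips; eligible A, C

Pot 1: 208 chips, eligible: A, B, C
Pot 2: 99 chips, eligible: A, C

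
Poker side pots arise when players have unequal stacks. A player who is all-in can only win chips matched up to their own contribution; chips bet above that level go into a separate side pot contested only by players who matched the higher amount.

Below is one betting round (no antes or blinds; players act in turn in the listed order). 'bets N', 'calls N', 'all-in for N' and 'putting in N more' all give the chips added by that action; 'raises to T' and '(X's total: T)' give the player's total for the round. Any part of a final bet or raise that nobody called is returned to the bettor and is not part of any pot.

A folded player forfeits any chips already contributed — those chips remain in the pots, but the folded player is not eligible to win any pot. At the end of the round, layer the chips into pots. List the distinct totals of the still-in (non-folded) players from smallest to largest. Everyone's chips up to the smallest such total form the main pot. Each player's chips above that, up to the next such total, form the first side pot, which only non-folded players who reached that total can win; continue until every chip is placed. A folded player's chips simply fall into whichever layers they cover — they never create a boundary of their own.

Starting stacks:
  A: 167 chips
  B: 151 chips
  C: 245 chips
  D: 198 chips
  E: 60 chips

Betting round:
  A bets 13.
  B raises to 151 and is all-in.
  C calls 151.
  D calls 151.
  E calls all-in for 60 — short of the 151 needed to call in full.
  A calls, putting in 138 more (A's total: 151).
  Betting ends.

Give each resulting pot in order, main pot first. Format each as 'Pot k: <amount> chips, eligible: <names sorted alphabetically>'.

Pot 1: 300 chips, eligible: A, B, C, D, E
Pot 2: 364 chips, eligible: A, B, C, D

Derivation:
Contributions: A=151, B=151, C=151, D=151, E=60
Pot levels (distinct totals of non-folded players): 60, 151
Layer 1-60: 60 each from A, B, C, D, E = 60*5 = 300 chips; eligible A, B, C, D, E
Layer 61-151: 91 each from A, B, C, D = 91*4 = 364 chips; eligible A, B, C, D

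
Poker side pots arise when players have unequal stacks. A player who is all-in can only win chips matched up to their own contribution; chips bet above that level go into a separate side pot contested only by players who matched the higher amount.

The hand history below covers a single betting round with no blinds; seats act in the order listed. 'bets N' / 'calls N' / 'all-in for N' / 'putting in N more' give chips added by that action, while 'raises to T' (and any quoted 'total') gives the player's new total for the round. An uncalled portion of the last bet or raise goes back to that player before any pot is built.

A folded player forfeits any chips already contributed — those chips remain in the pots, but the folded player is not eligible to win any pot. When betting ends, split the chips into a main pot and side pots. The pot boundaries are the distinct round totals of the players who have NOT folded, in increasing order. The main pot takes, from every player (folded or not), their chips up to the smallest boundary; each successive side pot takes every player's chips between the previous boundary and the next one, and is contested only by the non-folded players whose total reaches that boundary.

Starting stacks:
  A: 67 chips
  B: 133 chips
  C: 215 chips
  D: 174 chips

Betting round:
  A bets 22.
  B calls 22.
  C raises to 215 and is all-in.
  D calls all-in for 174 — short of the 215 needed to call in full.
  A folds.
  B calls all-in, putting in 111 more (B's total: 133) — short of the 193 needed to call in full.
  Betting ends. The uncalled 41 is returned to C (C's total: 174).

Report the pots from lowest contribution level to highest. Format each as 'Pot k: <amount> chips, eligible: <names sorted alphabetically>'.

Pot 1: 421 chips, eligible: B, C, D
Pot 2: 82 chips, eligible: C, D

Derivation:
Contributions (after 41 returned to C): A=22, B=133, C=174, D=174
Folded: A
Pot levels (distinct totals of non-folded players): 133, 174
Layer 1-133: A 22 + B 133 + C 133 + D 133 = 421 chips; eligible B, C, D
Layer 134-174: 41 each from C, D = 41*2 = 82 chips; eligible C, D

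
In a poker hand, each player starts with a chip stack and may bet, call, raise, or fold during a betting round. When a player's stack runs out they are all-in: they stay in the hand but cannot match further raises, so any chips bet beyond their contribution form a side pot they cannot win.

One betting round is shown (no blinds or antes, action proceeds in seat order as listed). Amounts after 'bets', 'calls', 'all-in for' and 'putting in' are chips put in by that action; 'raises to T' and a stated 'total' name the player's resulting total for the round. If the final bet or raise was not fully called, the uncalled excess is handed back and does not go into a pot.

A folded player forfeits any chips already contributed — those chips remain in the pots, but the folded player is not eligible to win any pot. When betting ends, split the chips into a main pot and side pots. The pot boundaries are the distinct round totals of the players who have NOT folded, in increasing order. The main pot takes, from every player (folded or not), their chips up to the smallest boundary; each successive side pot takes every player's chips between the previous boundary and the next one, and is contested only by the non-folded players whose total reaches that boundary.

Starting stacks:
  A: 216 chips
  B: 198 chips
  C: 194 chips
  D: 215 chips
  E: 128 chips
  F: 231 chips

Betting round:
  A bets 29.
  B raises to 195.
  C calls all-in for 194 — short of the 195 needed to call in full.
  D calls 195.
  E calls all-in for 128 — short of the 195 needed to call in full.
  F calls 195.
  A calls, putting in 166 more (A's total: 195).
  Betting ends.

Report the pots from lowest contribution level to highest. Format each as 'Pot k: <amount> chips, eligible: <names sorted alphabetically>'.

Contributions: A=195, B=195, C=194, D=195, E=128, F=195
Pot levels (distinct totals of non-folded players): 128, 194, 195
Layer 1-128: 128 each from A, B, C, D, E, F = 128*6 = 768 chips; eligible A, B, C, D, E, F
Layer 129-194: 66 each from A, B, C, D, F = 66*5 = 330 chips; eligible A, B, C, D, F
Layer 195-195: 1 each from A, B, D, F = 1*4 = 4 chips; eligible A, B, D, F

Pot 1: 768 chips, eligible: A, B, C, D, E, F
Pot 2: 330 chips, eligible: A, B, C, D, F
Pot 3: 4 chips, eligible: A, B, D, F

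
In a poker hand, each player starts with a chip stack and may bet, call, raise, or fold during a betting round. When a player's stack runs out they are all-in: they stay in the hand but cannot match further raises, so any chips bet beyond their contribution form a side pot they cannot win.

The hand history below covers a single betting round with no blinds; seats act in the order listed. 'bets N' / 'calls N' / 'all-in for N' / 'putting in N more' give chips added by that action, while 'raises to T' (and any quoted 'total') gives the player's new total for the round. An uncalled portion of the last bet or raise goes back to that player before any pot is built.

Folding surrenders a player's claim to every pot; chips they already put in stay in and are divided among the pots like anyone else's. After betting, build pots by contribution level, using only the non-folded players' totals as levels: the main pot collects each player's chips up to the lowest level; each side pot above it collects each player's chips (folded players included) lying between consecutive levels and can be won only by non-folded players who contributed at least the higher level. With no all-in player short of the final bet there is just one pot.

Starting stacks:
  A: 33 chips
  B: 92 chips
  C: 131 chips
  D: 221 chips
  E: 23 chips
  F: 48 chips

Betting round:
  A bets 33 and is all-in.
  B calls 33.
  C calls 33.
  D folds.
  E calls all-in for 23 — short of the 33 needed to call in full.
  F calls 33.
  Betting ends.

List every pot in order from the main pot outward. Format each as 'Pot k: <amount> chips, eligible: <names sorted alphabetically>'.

Contributions: A=33, B=33, C=33, E=23, F=33
Folded: D
Pot levels (distinct totals of non-folded players): 23, 33
Layer 1-23: 23 each from A, B, C, E, F = 23*5 = 115 chips; eligible A, B, C, E, F
Layer 24-33: 10 each from A, B, C, F = 10*4 = 40 chips; eligible A, B, C, F

Pot 1: 115 chips, eligible: A, B, C, E, F
Pot 2: 40 chips, eligible: A, B, C, F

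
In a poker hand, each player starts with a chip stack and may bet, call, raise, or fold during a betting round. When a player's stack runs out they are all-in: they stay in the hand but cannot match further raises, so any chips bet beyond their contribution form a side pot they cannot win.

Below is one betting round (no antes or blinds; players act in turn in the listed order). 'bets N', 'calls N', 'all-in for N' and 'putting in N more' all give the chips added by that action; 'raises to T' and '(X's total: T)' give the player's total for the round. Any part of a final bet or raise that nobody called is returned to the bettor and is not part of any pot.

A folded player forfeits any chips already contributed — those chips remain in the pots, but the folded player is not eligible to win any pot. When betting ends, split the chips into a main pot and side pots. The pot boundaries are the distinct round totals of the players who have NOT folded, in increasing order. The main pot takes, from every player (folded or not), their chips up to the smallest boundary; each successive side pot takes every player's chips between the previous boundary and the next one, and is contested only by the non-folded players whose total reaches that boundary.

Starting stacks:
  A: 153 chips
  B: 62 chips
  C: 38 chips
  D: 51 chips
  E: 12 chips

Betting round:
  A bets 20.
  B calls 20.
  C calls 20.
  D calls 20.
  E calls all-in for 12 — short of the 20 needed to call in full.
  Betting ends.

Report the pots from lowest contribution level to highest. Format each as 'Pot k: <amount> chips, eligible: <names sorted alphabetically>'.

Pot 1: 60 chips, eligible: A, B, C, D, E
Pot 2: 32 chips, eligible: A, B, C, D

Derivation:
Contributions: A=20, B=20, C=20, D=20, E=12
Pot levels (distinct totals of non-folded players): 12, 20
Layer 1-12: 12 each from A, B, C, D, E = 12*5 = 60 chips; eligible A, B, C, D, E
Layer 13-20: 8 each from A, B, C, D = 8*4 = 32 chips; eligible A, B, C, D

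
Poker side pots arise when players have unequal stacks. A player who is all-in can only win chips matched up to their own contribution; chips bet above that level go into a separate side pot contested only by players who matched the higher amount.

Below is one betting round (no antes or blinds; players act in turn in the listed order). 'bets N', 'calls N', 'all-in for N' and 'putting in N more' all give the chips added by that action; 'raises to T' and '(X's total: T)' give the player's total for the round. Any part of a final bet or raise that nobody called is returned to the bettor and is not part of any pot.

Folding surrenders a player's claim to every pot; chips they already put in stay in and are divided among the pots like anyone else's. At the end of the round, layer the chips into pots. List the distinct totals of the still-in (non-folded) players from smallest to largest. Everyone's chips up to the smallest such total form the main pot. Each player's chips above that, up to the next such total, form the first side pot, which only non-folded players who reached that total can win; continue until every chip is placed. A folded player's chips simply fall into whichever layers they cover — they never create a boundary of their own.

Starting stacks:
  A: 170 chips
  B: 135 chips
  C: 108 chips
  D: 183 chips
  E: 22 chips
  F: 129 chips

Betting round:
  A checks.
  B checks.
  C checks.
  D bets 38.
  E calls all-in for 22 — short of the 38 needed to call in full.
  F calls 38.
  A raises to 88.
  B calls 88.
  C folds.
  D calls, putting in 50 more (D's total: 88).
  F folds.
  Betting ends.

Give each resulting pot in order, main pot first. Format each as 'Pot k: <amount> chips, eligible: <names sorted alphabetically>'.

Contributions: A=88, B=88, D=88, E=22, F=38
Folded: C, F
Pot levels (distinct totals of non-folded players): 22, 88
Layer 1-22: 22 each from A, B, D, E, F = 22*5 = 110 chips; eligible A, B, D, E
Layer 23-88: A 66 + B 66 + D 66 + F 16 = 214 chips; eligible A, B, D

Pot 1: 110 chips, eligible: A, B, D, E
Pot 2: 214 chips, eligible: A, B, D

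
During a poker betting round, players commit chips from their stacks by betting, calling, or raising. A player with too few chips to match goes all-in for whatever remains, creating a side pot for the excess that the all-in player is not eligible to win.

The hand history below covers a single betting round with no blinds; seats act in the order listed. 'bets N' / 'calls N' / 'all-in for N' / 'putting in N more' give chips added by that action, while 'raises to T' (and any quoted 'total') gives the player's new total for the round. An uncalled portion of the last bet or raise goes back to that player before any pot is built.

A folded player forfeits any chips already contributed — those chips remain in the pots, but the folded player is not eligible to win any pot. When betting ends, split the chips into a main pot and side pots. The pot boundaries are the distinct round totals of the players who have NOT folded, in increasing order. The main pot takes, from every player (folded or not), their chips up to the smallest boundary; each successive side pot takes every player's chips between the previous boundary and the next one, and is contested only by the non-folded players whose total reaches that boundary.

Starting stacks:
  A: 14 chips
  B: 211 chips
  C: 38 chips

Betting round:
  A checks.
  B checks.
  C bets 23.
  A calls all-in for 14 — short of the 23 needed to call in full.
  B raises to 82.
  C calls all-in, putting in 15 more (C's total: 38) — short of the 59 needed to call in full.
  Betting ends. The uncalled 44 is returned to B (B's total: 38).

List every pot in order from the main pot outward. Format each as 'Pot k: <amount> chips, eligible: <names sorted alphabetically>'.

Pot 1: 42 chips, eligible: A, B, C
Pot 2: 48 chips, eligible: B, C

Derivation:
Contributions (after 44 returned to B): A=14, B=38, C=38
Pot levels (distinct totals of non-folded players): 14, 38
Layer 1-14: 14 each from A, B, C = 14*3 = 42 chips; eligible A, B, C
Layer 15-38: 24 each from B, C = 24*2 = 48 chips; eligible B, C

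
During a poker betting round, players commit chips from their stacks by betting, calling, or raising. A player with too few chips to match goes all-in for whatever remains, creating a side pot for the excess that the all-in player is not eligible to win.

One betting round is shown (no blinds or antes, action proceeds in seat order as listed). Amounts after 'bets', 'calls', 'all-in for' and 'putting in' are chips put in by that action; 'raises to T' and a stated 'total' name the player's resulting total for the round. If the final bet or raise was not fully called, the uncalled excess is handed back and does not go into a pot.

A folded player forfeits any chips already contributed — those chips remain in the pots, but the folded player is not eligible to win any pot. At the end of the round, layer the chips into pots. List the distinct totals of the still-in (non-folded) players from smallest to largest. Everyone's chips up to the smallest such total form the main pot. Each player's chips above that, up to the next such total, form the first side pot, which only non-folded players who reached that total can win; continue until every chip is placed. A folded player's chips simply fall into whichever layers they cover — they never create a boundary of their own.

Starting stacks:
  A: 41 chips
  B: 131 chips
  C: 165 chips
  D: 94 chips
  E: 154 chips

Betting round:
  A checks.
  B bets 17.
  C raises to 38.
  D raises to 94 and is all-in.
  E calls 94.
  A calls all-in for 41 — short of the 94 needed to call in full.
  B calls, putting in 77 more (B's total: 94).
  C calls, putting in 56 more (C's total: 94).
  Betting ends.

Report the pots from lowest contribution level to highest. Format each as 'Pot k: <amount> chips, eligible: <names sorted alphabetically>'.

Contributions: A=41, B=94, C=94, D=94, E=94
Pot levels (distinct totals of non-folded players): 41, 94
Layer 1-41: 41 each from A, B, C, D, E = 41*5 = 205 chips; eligible A, B, C, D, E
Layer 42-94: 53 each from B, C, D, E = 53*4 = 212 chips; eligible B, C, D, E

Pot 1: 205 chips, eligible: A, B, C, D, E
Pot 2: 212 chips, eligible: B, C, D, E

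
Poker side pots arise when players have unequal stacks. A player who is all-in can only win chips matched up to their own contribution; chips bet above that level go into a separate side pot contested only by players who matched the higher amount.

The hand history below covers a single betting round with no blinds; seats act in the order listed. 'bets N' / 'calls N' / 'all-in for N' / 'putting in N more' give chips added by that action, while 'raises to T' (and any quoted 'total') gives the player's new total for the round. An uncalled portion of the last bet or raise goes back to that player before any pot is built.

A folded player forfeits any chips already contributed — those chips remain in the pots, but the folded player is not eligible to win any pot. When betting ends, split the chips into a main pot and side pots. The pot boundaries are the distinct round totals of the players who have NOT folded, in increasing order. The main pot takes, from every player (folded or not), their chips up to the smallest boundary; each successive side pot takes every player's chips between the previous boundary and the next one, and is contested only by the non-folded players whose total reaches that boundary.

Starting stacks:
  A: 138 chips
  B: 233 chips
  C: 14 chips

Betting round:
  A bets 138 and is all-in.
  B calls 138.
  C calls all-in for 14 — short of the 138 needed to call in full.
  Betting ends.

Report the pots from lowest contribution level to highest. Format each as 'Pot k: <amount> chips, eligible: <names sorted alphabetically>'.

Pot 1: 42 chips, eligible: A, B, C
Pot 2: 248 chips, eligible: A, B

Derivation:
Contributions: A=138, B=138, C=14
Pot levels (distinct totals of non-folded players): 14, 138
Layer 1-14: 14 each from A, B, C = 14*3 = 42 chips; eligible A, B, C
Layer 15-138: 124 each from A, B = 124*2 = 248 chips; eligible A, B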